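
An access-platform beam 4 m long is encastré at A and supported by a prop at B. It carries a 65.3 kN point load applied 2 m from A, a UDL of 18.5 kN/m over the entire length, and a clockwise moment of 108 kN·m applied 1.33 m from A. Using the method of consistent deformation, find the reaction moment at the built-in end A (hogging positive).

M_A = 104.2 kN·m

Take the reaction at B as the redundant and release it; the primary structure is a cantilever fixed at A.
Deflection at B on the released cantilever, summing each load's contribution:
  point load 65.3 at a = 2: Pa²(3L − a)/(6EI) = 435.3/EI
  UDL 18.5: wL⁴/(8EI) = 592/EI
  clockwise couple 108 at a = 1.33: M₀a(2L − a)/(2EI) = 479/EI
  δ_0 = 1506/EI
Tip deflection under a unit load at B: L³/(3EI) = 21.33/EI.
Compatibility at B: δ_0 − R_B·δ_{BB} = 0, so R_B = 1506/21.33 = 70.61 kN.
Moment equilibrium about A: M_A = Σ(load moments about A) − R_B·L = 386.6 − 70.61×4 = 104.2 kN·m.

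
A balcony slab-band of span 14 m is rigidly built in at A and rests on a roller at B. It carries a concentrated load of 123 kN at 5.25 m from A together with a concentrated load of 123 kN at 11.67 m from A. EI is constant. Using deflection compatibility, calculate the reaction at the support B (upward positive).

Choose R_B as the redundant. The primary structure is the cantilever fixed at A.
Primary-structure tip deflection at B by superposition:
  point load 123 at a = 5.25: Pa²(3L − a)/(6EI) = 20765/EI
  point load 123 at a = 11.67: Pa²(3L − a)/(6EI) = 84677/EI
  δ_0 = 105442/EI
Flexibility coefficient — unit upward force at B: δ_{BB} = L³/(3EI) = 914.7/EI.
Compatibility at B: δ_0 − R_B·δ_{BB} = 0, so R_B = 105442/914.7 = 115.3 kN.

R_B = 115.3 kN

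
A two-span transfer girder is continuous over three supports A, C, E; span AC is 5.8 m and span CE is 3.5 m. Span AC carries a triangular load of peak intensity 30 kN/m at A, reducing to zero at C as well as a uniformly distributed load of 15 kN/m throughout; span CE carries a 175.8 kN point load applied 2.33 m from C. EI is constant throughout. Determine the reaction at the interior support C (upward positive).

Release continuity at C by inserting a hinge; the redundant is the internal moment M_C. The primary structure is two simply-supported spans AC and CE.
End slopes at the hinge C, treating each span as simply supported:
  span AC: triangular load, peak 30: 7w₀L³/(360EI) = 113.8/EI
  span AC: UDL 15: wL³/(24EI) = 121.9/EI
  span CE: point load 175.8 at a = 2.33: Pab(L + b)/(6LEI) = 106.6/EI
  relative rotation θ_0 = (235.8 + 106.6)/EI = 342.3/EI
A unit hogging moment at C produces rotation L₁/(3EI) + L₂/(3EI) = 3.1/EI.
Compatibility: M_C·(L₁+L₂)/(3EI) = θ_0, giving M_C = 110.4 kN·m (hogging).
Span AC, ΣM about A with M_C applied at C: R_C^{AC}·5.8 = 420.5 + 110.4, so R_C^{AC} = 91.54 kN and R_A = 174 − 91.54 = 82.46 kN.
Span CE, ΣM about E: R_C^{CE}·3.5 = 205.7 + 110.4, so R_C^{CE} = 90.32 kN and R_E = 175.8 − 90.32 = 85.48 kN.
R_C = 91.54 + 90.32 = 181.9 kN.

R_C = 181.9 kN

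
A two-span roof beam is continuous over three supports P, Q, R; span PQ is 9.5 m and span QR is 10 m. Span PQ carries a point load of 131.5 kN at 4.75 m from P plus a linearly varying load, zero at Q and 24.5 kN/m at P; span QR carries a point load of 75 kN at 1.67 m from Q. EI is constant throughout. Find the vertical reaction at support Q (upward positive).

R_Q = 213.4 kN

Insert a hinge at Q; M_Q is the redundant, and each span becomes simply supported.
Discontinuity in slope at Q on the released structure — sum the simple-span end rotations:
  span PQ: point load 131.5 at a = 4.75: Pab(L + a)/(6LEI) = 741.7/EI
  span PQ: triangular load, peak 24.5: 7w₀L³/(360EI) = 408.4/EI
  span QR: point load 75 at a = 1.67: Pab(L + b)/(6LEI) = 318.7/EI
  relative rotation θ_0 = (1150 + 318.7)/EI = 1469/EI
A unit hogging moment at Q produces rotation L₁/(3EI) + L₂/(3EI) = 6.5/EI.
Compatibility: M_Q·(L₁+L₂)/(3EI) = θ_0, giving M_Q = 226 kN·m (hogging).
Span PQ, ΣM about P with M_Q applied at Q: R_Q^{PQ}·9.5 = 993.1 + 226, so R_Q^{PQ} = 128.3 kN and R_P = 247.9 − 128.3 = 119.5 kN.
Span QR, ΣM about R: R_Q^{QR}·10 = 624.8 + 226, so R_Q^{QR} = 85.07 kN and R_R = 75 − 85.07 = -10.07 kN.
R_Q = 128.3 + 85.07 = 213.4 kN.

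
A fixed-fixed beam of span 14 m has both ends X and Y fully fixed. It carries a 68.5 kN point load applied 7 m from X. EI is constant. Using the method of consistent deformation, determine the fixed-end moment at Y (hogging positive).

M_Y = 119.9 kN·m

Release both end moments; the primary structure is a simply-supported span XY with redundants M_X and M_Y.
Simple-span end rotations at X and Y under the given loads:
  at X: point load 68.5 at a = 7: Pab(L + b)/(6LEI) = 839.1/EI
  at Y: point load 68.5 at a = 7: Pab(L + a)/(6LEI) = 839.1/EI
  θ_X0 = 839.1/EI,  θ_Y0 = 839.1/EI
Flexibility coefficients: a unit moment at one end gives L/(3EI) there and L/(6EI) at the far end, so f₁₁ = f₂₂ = 4.667/EI and f₁₂ = f₂₁ = 2.333/EI.
Compatibility — zero rotation at each built-in end:
  4.667 M_X + 2.333 M_Y = 839.1
  2.333 M_X + 4.667 M_Y = 839.1
Solving the pair gives M_X = 119.9 kN·m and M_Y = 119.9 kN·m (hogging).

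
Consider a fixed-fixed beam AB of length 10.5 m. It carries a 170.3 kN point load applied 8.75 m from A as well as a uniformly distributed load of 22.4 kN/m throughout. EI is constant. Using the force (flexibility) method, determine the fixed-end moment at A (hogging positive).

Take the two fixed-end moments M_A, M_B as redundants; the released structure is the simple span AB.
On the primary (simply-supported) span, the end slopes from the loading are:
  at A: point load 170.3 at a = 8.75: Pab(L + b)/(6LEI) = 507.1/EI
  at B: point load 170.3 at a = 8.75: Pab(L + a)/(6LEI) = 796.8/EI
  at A: UDL 22.4: wL³/(24EI) = 1080/EI
  at B: UDL 22.4: wL³/(24EI) = 1080/EI
  θ_A0 = 1588/EI,  θ_B0 = 1877/EI
Flexibility coefficients: a unit moment at one end gives L/(3EI) there and L/(6EI) at the far end, so f₁₁ = f₂₂ = 3.5/EI and f₁₂ = f₂₁ = 1.75/EI.
Compatibility — zero rotation at each built-in end:
  3.5 M_A + 1.75 M_B = 1588
  1.75 M_A + 3.5 M_B = 1877
Solving the pair gives M_A = 247.2 kN·m and M_B = 412.8 kN·m (hogging).

M_A = 247.2 kN·m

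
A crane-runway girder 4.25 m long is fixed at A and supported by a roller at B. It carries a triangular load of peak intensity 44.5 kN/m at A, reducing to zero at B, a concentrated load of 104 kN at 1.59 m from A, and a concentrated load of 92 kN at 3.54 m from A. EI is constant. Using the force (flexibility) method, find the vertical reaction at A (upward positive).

Take the reaction at B as the redundant and release it; the primary structure is a cantilever fixed at A.
Downward deflection at the released point B due to the loads:
  triangular load, peak 44.5 at the fixed end: w₀L⁴/(30EI) = 483.9/EI
  point load 104 at a = 1.59: Pa²(3L − a)/(6EI) = 489/EI
  point load 92 at a = 3.54: Pa²(3L − a)/(6EI) = 1770/EI
  δ_0 = 2743/EI
Flexibility coefficient — unit upward force at B: δ_{BB} = L³/(3EI) = 25.59/EI.
The prop prevents deflection at B: R_B = δ_0/δ_{BB} = 2743/25.59 = 107.2 kN.
Vertical equilibrium: R_A = ΣP − R_B = 290.6 − 107.2 = 183.4 kN.

R_A = 183.4 kN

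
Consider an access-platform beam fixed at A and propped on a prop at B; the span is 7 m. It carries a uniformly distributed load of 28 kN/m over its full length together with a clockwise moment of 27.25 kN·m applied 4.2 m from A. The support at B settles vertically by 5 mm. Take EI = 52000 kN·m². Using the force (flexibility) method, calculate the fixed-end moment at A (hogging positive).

M_A = 180.3 kN·m

Choose R_B as the redundant. The primary structure is the cantilever fixed at A.
Primary-structure tip deflection at B by superposition:
  UDL 28: wL⁴/(8EI) = 8404/EI
  clockwise couple 27.25 at a = 4.2: M₀a(2L − a)/(2EI) = 560.8/EI
  δ_0 = 8964/EI
Tip deflection under a unit load at B: L³/(3EI) = 114.3/EI.
With EI = 52000 kN·m²: δ_0 = 0.17239 m and δ_{BB} = 0.002199 m/kN.
Compatibility — the beam at B must follow the support down by 0.005 m: δ_0 − R_B·δ_{BB} = 0.005, so R_B = (0.17239 − 0.005)/0.002199 = 76.13 kN.
Moment equilibrium about A: M_A = Σ(load moments about A) − R_B·L = 713.2 − 76.13×7 = 180.3 kN·m.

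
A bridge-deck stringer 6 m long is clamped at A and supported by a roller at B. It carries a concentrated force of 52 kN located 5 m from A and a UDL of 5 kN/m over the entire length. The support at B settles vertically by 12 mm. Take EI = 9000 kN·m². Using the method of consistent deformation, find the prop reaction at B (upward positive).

R_B = 48.87 kN

Release the roller at B. Primary structure: cantilever fixed at A.
Free-end deflection of the primary structure under the applied loading (downward +):
  point load 52 at a = 5: Pa²(3L − a)/(6EI) = 2817/EI
  UDL 5: wL⁴/(8EI) = 810/EI
  δ_0 = 3627/EI
Flexibility coefficient — unit upward force at B: δ_{BB} = L³/(3EI) = 72/EI.
With EI = 9000 kN·m²: δ_0 = 0.40296 m and δ_{BB} = 0.008 m/kN.
Compatibility — the beam at B must follow the support down by 0.012 m: δ_0 − R_B·δ_{BB} = 0.012, so R_B = (0.40296 − 0.012)/0.008 = 48.87 kN.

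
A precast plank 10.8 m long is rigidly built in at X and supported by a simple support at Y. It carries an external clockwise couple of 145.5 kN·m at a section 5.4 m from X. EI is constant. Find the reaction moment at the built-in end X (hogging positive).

Take the reaction at Y as the redundant and release it; the primary structure is a cantilever fixed at X.
Free-end deflection of the primary structure under the applied loading (downward +):
  clockwise couple 145.5 at a = 5.4: M₀a(2L − a)/(2EI) = 6364/EI
Tip deflection under a unit load at Y: L³/(3EI) = 419.9/EI.
The prop prevents deflection at Y: R_Y = δ_0/δ_{YY} = 6364/419.9 = 15.16 kN.
Moment equilibrium about X: M_X = Σ(load moments about X) − R_Y·L = 145.5 − 15.16×10.8 = -18.19 kN·m.

M_X = -18.19 kN·m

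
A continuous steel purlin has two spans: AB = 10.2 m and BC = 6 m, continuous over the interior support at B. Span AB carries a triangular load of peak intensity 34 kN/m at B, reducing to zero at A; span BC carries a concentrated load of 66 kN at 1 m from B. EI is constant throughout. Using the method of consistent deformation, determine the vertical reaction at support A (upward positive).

R_A = 41.41 kN

Insert a hinge at B; M_B is the redundant, and each span becomes simply supported.
Rotations at B on the released spans (each span's end-slope, ×1/EI):
  span AB: triangular load, peak 34: w₀L³/(45EI) = 801.8/EI
  span BC: point load 66 at a = 1: Pab(L + b)/(6LEI) = 100.8/EI
  relative rotation θ_0 = (801.8 + 100.8)/EI = 902.6/EI
A unit hogging moment at B produces rotation L₁/(3EI) + L₂/(3EI) = 5.4/EI.
Slope continuity at B: θ_0 = M_B·5.4/EI, so M_B = 902.6/5.4 = 167.2 kN·m (hogging).
Span AB, ΣM about A with M_B applied at B: R_B^{AB}·10.2 = 1179 + 167.2, so R_B^{AB} = 132 kN and R_A = 173.4 − 132 = 41.41 kN.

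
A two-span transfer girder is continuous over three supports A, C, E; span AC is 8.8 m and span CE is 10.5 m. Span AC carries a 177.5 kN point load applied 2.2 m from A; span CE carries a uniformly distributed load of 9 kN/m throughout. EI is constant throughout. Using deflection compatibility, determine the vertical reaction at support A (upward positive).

R_A = 116 kN

Insert a hinge at C; M_C is the redundant, and each span becomes simply supported.
Discontinuity in slope at C on the released structure — sum the simple-span end rotations:
  span AC: point load 177.5 at a = 2.2: Pab(L + a)/(6LEI) = 536.9/EI
  span CE: UDL 9: wL³/(24EI) = 434.1/EI
  relative rotation θ_0 = (536.9 + 434.1)/EI = 971/EI
A unit hogging moment at C produces rotation L₁/(3EI) + L₂/(3EI) = 6.433/EI.
Compatibility: M_C·(L₁+L₂)/(3EI) = θ_0, giving M_C = 150.9 kN·m (hogging).
Span AC, ΣM about A with M_C applied at C: R_C^{AC}·8.8 = 390.5 + 150.9, so R_C^{AC} = 61.53 kN and R_A = 177.5 − 61.53 = 116 kN.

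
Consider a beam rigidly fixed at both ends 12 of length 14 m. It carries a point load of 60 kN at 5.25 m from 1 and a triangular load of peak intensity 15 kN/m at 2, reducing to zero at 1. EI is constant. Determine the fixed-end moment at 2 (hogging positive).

M_2 = 220.8 kN·m

Take the two fixed-end moments M_1, M_2 as redundants; the released structure is the simple span 12.
On the primary (simply-supported) span, the end slopes from the loading are:
  at 1: point load 60 at a = 5.25: Pab(L + b)/(6LEI) = 746.5/EI
  at 2: point load 60 at a = 5.25: Pab(L + a)/(6LEI) = 631.6/EI
  at 1: triangular load, peak 15: 7w₀L³/(360EI) = 800.3/EI
  at 2: triangular load, peak 15: w₀L³/(45EI) = 914.7/EI
  θ_10 = 1547/EI,  θ_20 = 1546/EI
Flexibility coefficients: a unit moment at one end gives L/(3EI) there and L/(6EI) at the far end, so f₁₁ = f₂₂ = 4.667/EI and f₁₂ = f₂₁ = 2.333/EI.
Compatibility — zero rotation at each built-in end:
  4.667 M_1 + 2.333 M_2 = 1547
  2.333 M_1 + 4.667 M_2 = 1546
Solving the pair gives M_1 = 221 kN·m and M_2 = 220.8 kN·m (hogging).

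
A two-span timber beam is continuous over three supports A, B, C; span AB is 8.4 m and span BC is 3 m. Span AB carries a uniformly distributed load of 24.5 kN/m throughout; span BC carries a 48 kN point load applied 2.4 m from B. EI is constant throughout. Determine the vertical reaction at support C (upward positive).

Take M_B as the redundant. Released structure: two simple spans AB and BC with a hinge at B.
Rotations at B on the released spans (each span's end-slope, ×1/EI):
  span AB: UDL 24.5: wL³/(24EI) = 605.1/EI
  span BC: point load 48 at a = 2.4: Pab(L + b)/(6LEI) = 13.82/EI
  relative rotation θ_0 = (605.1 + 13.82)/EI = 618.9/EI
A unit hogging moment at B produces rotation L₁/(3EI) + L₂/(3EI) = 3.8/EI.
Slope continuity at B: θ_0 = M_B·3.8/EI, so M_B = 618.9/3.8 = 162.9 kN·m (hogging).
Span BC, ΣM about C: R_B^{BC}·3 = 28.8 + 162.9, so R_B^{BC} = 63.89 kN and R_C = 48 − 63.89 = -15.89 kN.

R_C = -15.89 kN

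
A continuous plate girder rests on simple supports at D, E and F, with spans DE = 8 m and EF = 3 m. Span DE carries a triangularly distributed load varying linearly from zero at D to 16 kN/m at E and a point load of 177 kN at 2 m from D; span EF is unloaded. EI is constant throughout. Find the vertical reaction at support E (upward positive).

Insert a hinge at E; M_E is the redundant, and each span becomes simply supported.
End slopes at the hinge E, treating each span as simply supported:
  span DE: triangular load, peak 16: w₀L³/(45EI) = 182/EI
  span DE: point load 177 at a = 2: Pab(L + a)/(6LEI) = 442.5/EI
  relative rotation θ_0 = (624.5 + 0)/EI = 624.5/EI
A unit hogging moment at E produces rotation L₁/(3EI) + L₂/(3EI) = 3.667/EI.
Slope continuity at E: θ_0 = M_E·3.667/EI, so M_E = 624.5/3.667 = 170.3 kN·m (hogging).
Span DE, ΣM about D with M_E applied at E: R_E^{DE}·8 = 695.3 + 170.3, so R_E^{DE} = 108.2 kN and R_D = 241 − 108.2 = 132.8 kN.
Span EF, ΣM about F: R_E^{EF}·3 = 0 + 170.3, so R_E^{EF} = 56.78 kN and R_F = 0 − 56.78 = -56.78 kN.
R_E = 108.2 + 56.78 = 165 kN.

R_E = 165 kN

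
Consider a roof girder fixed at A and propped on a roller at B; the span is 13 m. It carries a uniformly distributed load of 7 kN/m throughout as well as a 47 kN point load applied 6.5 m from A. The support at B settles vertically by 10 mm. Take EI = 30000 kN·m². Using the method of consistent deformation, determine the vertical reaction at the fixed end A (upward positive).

Take the reaction at B as the redundant and release it; the primary structure is a cantilever fixed at A.
Primary-structure tip deflection at B by superposition:
  UDL 7: wL⁴/(8EI) = 24991/EI
  point load 47 at a = 6.5: Pa²(3L − a)/(6EI) = 10756/EI
  δ_0 = 35747/EI
Flexibility coefficient — unit upward force at B: δ_{BB} = L³/(3EI) = 732.3/EI.
With EI = 30000 kN·m²: δ_0 = 1.1916 m and δ_{BB} = 0.024411 m/kN.
Compatibility — the beam at B must follow the support down by 0.01 m: δ_0 − R_B·δ_{BB} = 0.01, so R_B = (1.1916 − 0.01)/0.024411 = 48.4 kN.
Vertical equilibrium: R_A = ΣP − R_B = 138 − 48.4 = 89.6 kN.

R_A = 89.6 kN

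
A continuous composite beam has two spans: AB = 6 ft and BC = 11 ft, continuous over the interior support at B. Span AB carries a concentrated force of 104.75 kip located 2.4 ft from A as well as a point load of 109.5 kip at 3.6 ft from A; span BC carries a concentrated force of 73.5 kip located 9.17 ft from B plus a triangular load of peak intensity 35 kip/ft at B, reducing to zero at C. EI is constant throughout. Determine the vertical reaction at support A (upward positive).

Take M_B as the redundant. Released structure: two simple spans AB and BC with a hinge at B.
Rotations at B on the released spans (each span's end-slope, ×1/EI):
  span AB: point load 104.75 at a = 2.4: Pab(L + a)/(6LEI) = 211.2/EI
  span AB: point load 109.5 at a = 3.6: Pab(L + a)/(6LEI) = 252.3/EI
  span BC: point load 73.5 at a = 9.17: Pab(L + b)/(6LEI) = 239.8/EI
  span BC: triangular load, peak 35: w₀L³/(45EI) = 1035/EI
  relative rotation θ_0 = (463.5 + 1275)/EI = 1738/EI
A unit hogging moment at B produces rotation L₁/(3EI) + L₂/(3EI) = 5.667/EI.
Slope continuity at B: θ_0 = M_B·5.667/EI, so M_B = 1738/5.667 = 306.8 kip·ft (hogging).
Span AB, ΣM about A with M_B applied at B: R_B^{AB}·6 = 645.6 + 306.8, so R_B^{AB} = 158.7 kip and R_A = 214.2 − 158.7 = 55.52 kip.

R_A = 55.52 kip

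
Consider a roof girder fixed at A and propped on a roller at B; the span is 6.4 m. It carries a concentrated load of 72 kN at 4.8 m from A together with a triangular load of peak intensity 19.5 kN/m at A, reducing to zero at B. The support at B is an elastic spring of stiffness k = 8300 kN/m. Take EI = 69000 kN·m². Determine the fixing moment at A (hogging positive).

M_A = 139.5 kN·m

Remove the prop at B; the released (primary) structure is a cantilever built in at A.
Deflection at B on the released cantilever, summing each load's contribution:
  point load 72 at a = 4.8: Pa²(3L − a)/(6EI) = 3981/EI
  triangular load, peak 19.5 at the fixed end: w₀L⁴/(30EI) = 1091/EI
  δ_0 = 5072/EI
Tip deflection under a unit load at B: L³/(3EI) = 87.38/EI.
With EI = 69000 kN·m²: δ_0 = 0.073505 m and δ_{BB} = 0.001266 m/kN.
Compatibility — the spring shortens by R_B/k under the reaction it provides: δ_0 − R_B·δ_{BB} = R_B/k. With 1/k = 0.00012 m/kN, R_B = δ_0 / (δ_{BB} + 1/k) = 0.073505 / (0.001266 + 0.00012) = 53 kN.
Moment equilibrium about A: M_A = Σ(load moments about A) − R_B·L = 478.7 − 53×6.4 = 139.5 kN·m.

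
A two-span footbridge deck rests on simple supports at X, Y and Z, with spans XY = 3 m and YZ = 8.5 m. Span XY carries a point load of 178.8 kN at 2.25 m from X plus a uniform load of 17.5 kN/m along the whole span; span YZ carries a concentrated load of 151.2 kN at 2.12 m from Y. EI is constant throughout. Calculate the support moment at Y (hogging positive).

Release continuity at Y by inserting a hinge; the redundant is the internal moment M_Y. The primary structure is two simply-supported spans XY and YZ.
Rotations at Y on the released spans (each span's end-slope, ×1/EI):
  span XY: point load 178.8 at a = 2.25: Pab(L + a)/(6LEI) = 88/EI
  span XY: UDL 17.5: wL³/(24EI) = 19.69/EI
  span YZ: point load 151.2 at a = 2.12: Pab(L + b)/(6LEI) = 596.7/EI
  relative rotation θ_0 = (107.7 + 596.7)/EI = 704.4/EI
A unit hogging moment at Y produces rotation L₁/(3EI) + L₂/(3EI) = 3.833/EI.
Compatibility: M_Y·(L₁+L₂)/(3EI) = θ_0, giving M_Y = 183.7 kN·m (hogging).

M_Y = 183.7 kN·m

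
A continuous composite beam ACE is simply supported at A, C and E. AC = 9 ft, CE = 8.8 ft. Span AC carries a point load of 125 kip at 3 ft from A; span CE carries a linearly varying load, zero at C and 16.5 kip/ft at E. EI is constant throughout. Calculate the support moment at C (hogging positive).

M_C = 121.1 kip·ft

Release continuity at C by inserting a hinge; the redundant is the internal moment M_C. The primary structure is two simply-supported spans AC and CE.
Discontinuity in slope at C on the released structure — sum the simple-span end rotations:
  span AC: point load 125 at a = 3: Pab(L + a)/(6LEI) = 500/EI
  span CE: triangular load, peak 16.5: 7w₀L³/(360EI) = 218.6/EI
  relative rotation θ_0 = (500 + 218.6)/EI = 718.6/EI
A unit hogging moment at C produces rotation L₁/(3EI) + L₂/(3EI) = 5.933/EI.
Compatibility: M_C·(L₁+L₂)/(3EI) = θ_0, giving M_C = 121.1 kip·ft (hogging).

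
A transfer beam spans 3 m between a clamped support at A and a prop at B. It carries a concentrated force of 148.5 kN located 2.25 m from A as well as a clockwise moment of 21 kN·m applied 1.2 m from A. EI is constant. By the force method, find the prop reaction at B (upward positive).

Release the roller at B. Primary structure: cantilever fixed at A.
Downward deflection at the released point B due to the loads:
  point load 148.5 at a = 2.25: Pa²(3L − a)/(6EI) = 845.8/EI
  clockwise couple 21 at a = 1.2: M₀a(2L − a)/(2EI) = 60.48/EI
  δ_0 = 906.2/EI
Flexibility coefficient — unit upward force at B: δ_{BB} = L³/(3EI) = 9/EI.
Compatibility at B: δ_0 − R_B·δ_{BB} = 0, so R_B = 906.2/9 = 100.7 kN.

R_B = 100.7 kN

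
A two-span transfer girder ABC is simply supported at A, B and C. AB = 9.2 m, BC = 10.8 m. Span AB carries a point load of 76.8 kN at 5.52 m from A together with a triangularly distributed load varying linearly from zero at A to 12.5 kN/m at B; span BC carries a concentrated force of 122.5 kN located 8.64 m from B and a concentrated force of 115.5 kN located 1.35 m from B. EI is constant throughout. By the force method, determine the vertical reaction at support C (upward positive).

R_C = 90.91 kN

Release continuity at B by inserting a hinge; the redundant is the internal moment M_B. The primary structure is two simply-supported spans AB and BC.
Rotations at B on the released spans (each span's end-slope, ×1/EI):
  span AB: point load 76.8 at a = 5.52: Pab(L + a)/(6LEI) = 416/EI
  span AB: triangular load, peak 12.5: w₀L³/(45EI) = 216.3/EI
  span BC: point load 122.5 at a = 8.64: Pab(L + b)/(6LEI) = 457.2/EI
  span BC: point load 115.5 at a = 1.35: Pab(L + b)/(6LEI) = 460.5/EI
  relative rotation θ_0 = (632.3 + 917.7)/EI = 1550/EI
A unit hogging moment at B produces rotation L₁/(3EI) + L₂/(3EI) = 6.667/EI.
Slope continuity at B: θ_0 = M_B·6.667/EI, so M_B = 1550/6.667 = 232.5 kN·m (hogging).
Span BC, ΣM about C: R_B^{BC}·10.8 = 1356 + 232.5, so R_B^{BC} = 147.1 kN and R_C = 238 − 147.1 = 90.91 kN.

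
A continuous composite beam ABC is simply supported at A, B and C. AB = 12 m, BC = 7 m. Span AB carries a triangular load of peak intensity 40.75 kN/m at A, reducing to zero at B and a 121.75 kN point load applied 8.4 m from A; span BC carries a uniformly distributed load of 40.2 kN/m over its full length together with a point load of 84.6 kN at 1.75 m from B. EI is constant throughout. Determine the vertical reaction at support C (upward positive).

Take M_B as the redundant. Released structure: two simple spans AB and BC with a hinge at B.
Rotations at B on the released spans (each span's end-slope, ×1/EI):
  span AB: triangular load, peak 40.75: 7w₀L³/(360EI) = 1369/EI
  span AB: point load 121.75 at a = 8.4: Pab(L + a)/(6LEI) = 1043/EI
  span BC: UDL 40.2: wL³/(24EI) = 574.5/EI
  span BC: point load 84.6 at a = 1.75: Pab(L + b)/(6LEI) = 226.7/EI
  relative rotation θ_0 = (2412 + 801.2)/EI = 3214/EI
A unit hogging moment at B produces rotation L₁/(3EI) + L₂/(3EI) = 6.333/EI.
Slope continuity at B: θ_0 = M_B·6.333/EI, so M_B = 3214/6.333 = 507.4 kN·m (hogging).
Span BC, ΣM about C: R_B^{BC}·7 = 1429 + 507.4, so R_B^{BC} = 276.6 kN and R_C = 366 − 276.6 = 89.36 kN.

R_C = 89.36 kN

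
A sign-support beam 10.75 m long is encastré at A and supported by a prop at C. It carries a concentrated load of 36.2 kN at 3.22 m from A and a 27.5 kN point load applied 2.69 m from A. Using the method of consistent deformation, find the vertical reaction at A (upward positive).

R_A = 56.95 kN

Take the reaction at C as the redundant and release it; the primary structure is a cantilever fixed at A.
Primary-structure tip deflection at C by superposition:
  point load 36.2 at a = 3.22: Pa²(3L − a)/(6EI) = 1816/EI
  point load 27.5 at a = 2.69: Pa²(3L − a)/(6EI) = 980.4/EI
  δ_0 = 2796/EI
Flexibility coefficient — unit upward force at C: δ_{CC} = L³/(3EI) = 414.1/EI.
The prop prevents deflection at C: R_C = δ_0/δ_{CC} = 2796/414.1 = 6.753 kN.
Vertical equilibrium: R_A = ΣP − R_C = 63.7 − 6.753 = 56.95 kN.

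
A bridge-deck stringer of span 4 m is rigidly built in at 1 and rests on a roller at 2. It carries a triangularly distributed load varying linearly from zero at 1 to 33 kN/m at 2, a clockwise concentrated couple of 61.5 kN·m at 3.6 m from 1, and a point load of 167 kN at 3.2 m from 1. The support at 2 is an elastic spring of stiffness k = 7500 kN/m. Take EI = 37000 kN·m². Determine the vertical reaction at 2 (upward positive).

R_2 = 143.5 kN

Remove the prop at 2; the released (primary) structure is a cantilever built in at 1.
Primary-structure tip deflection at 2 by superposition:
  triangular load, peak 33 at the free end: 11w₀L⁴/(120EI) = 774.4/EI
  clockwise couple 61.5 at a = 3.6: M₀a(2L − a)/(2EI) = 487.1/EI
  point load 167 at a = 3.2: Pa²(3L − a)/(6EI) = 2508/EI
  δ_0 = 3770/EI
Flexibility coefficient — unit upward force at 2: δ_{22} = L³/(3EI) = 21.33/EI.
With EI = 37000 kN·m²: δ_0 = 0.10188 m and δ_{22} = 0.000577 m/kN.
Compatibility — the spring shortens by R_2/k under the reaction it provides: δ_0 − R_2·δ_{22} = R_2/k. With 1/k = 0.000133 m/kN, R_2 = δ_0 / (δ_{22} + 1/k) = 0.10188 / (0.000577 + 0.000133) = 143.5 kN.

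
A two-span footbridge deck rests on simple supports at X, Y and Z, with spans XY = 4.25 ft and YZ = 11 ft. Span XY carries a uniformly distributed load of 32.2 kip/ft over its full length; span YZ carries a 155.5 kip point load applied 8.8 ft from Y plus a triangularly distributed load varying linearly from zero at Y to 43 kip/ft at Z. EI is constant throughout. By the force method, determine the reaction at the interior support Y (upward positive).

R_Y = 295 kip

Take M_Y as the redundant. Released structure: two simple spans XY and YZ with a hinge at Y.
Discontinuity in slope at Y on the released structure — sum the simple-span end rotations:
  span XY: UDL 32.2: wL³/(24EI) = 103/EI
  span YZ: point load 155.5 at a = 8.8: Pab(L + b)/(6LEI) = 602.1/EI
  span YZ: triangular load, peak 43: 7w₀L³/(360EI) = 1113/EI
  relative rotation θ_0 = (103 + 1715)/EI = 1818/EI
A unit hogging moment at Y produces rotation L₁/(3EI) + L₂/(3EI) = 5.083/EI.
Slope continuity at Y: θ_0 = M_Y·5.083/EI, so M_Y = 1818/5.083 = 357.6 kip·ft (hogging).
Span XY, ΣM about X with M_Y applied at Y: R_Y^{XY}·4.25 = 290.8 + 357.6, so R_Y^{XY} = 152.6 kip and R_X = 136.8 − 152.6 = -15.72 kip.
Span YZ, ΣM about Z: R_Y^{YZ}·11 = 1209 + 357.6, so R_Y^{YZ} = 142.4 kip and R_Z = 392 − 142.4 = 249.6 kip.
R_Y = 152.6 + 142.4 = 295 kip.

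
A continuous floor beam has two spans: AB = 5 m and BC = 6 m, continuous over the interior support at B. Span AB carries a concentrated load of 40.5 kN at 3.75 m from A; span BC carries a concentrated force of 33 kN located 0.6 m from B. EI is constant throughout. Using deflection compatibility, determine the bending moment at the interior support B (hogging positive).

Insert a hinge at B; M_B is the redundant, and each span becomes simply supported.
End slopes at the hinge B, treating each span as simply supported:
  span AB: point load 40.5 at a = 3.75: Pab(L + a)/(6LEI) = 55.37/EI
  span BC: point load 33 at a = 0.6: Pab(L + b)/(6LEI) = 33.86/EI
  relative rotation θ_0 = (55.37 + 33.86)/EI = 89.23/EI
A unit hogging moment at B produces rotation L₁/(3EI) + L₂/(3EI) = 3.667/EI.
Slope continuity at B: θ_0 = M_B·3.667/EI, so M_B = 89.23/3.667 = 24.34 kN·m (hogging).

M_B = 24.34 kN·m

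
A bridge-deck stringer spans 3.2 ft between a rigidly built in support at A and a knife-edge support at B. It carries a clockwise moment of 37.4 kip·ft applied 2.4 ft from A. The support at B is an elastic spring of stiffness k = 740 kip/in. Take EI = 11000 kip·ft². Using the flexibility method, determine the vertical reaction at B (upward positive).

Take the reaction at B as the redundant and release it; the primary structure is a cantilever fixed at A.
Downward deflection at the released point B due to the loads:
  clockwise couple 37.4 at a = 2.4: M₀a(2L − a)/(2EI) = 179.5/EI
Flexibility coefficient — unit upward force at B: δ_{BB} = L³/(3EI) = 10.92/EI.
With EI = 11000 kip·ft²: δ_0 = 0.01632 ft and δ_{BB} = 0.000993 ft/kip.
Compatibility — the spring shortens by R_B/k under the reaction it provides: δ_0 − R_B·δ_{BB} = R_B/k. With 1/k = 1/(740×12) ft/kip = 0.000113 ft/kip, R_B = δ_0 / (δ_{BB} + 1/k) = 0.01632 / (0.000993 + 0.000113) = 14.76 kip.

R_B = 14.76 kip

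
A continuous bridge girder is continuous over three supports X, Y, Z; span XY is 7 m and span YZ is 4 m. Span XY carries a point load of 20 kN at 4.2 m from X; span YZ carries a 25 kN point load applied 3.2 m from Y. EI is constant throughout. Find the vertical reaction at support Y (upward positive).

R_Y = 25.09 kN

Release continuity at Y by inserting a hinge; the redundant is the internal moment M_Y. The primary structure is two simply-supported spans XY and YZ.
End slopes at the hinge Y, treating each span as simply supported:
  span XY: point load 20 at a = 4.2: Pab(L + a)/(6LEI) = 62.72/EI
  span YZ: point load 25 at a = 3.2: Pab(L + b)/(6LEI) = 12.8/EI
  relative rotation θ_0 = (62.72 + 12.8)/EI = 75.52/EI
A unit hogging moment at Y produces rotation L₁/(3EI) + L₂/(3EI) = 3.667/EI.
Compatibility: M_Y·(L₁+L₂)/(3EI) = θ_0, giving M_Y = 20.6 kN·m (hogging).
Span XY, ΣM about X with M_Y applied at Y: R_Y^{XY}·7 = 84 + 20.6, so R_Y^{XY} = 14.94 kN and R_X = 20 − 14.94 = 5.058 kN.
Span YZ, ΣM about Z: R_Y^{YZ}·4 = 20 + 20.6, so R_Y^{YZ} = 10.15 kN and R_Z = 25 − 10.15 = 14.85 kN.
R_Y = 14.94 + 10.15 = 25.09 kN.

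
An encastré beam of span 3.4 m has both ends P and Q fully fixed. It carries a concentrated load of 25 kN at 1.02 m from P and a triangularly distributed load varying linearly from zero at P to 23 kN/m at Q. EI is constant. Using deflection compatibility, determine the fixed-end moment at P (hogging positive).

M_P = 21.36 kN·m

Take the two fixed-end moments M_P, M_Q as redundants; the released structure is the simple span PQ.
On the primary (simply-supported) span, the end slopes from the loading are:
  at P: point load 25 at a = 1.02: Pab(L + b)/(6LEI) = 17.2/EI
  at Q: point load 25 at a = 1.02: Pab(L + a)/(6LEI) = 13.15/EI
  at P: triangular load, peak 23: 7w₀L³/(360EI) = 17.58/EI
  at Q: triangular load, peak 23: w₀L³/(45EI) = 20.09/EI
  θ_P0 = 34.77/EI,  θ_Q0 = 33.24/EI
Flexibility coefficients: a unit moment at one end gives L/(3EI) there and L/(6EI) at the far end, so f₁₁ = f₂₂ = 1.133/EI and f₁₂ = f₂₁ = 0.5667/EI.
Compatibility — zero rotation at each built-in end:
  1.133 M_P + 0.5667 M_Q = 34.77
  0.5667 M_P + 1.133 M_Q = 33.24
Solving the pair gives M_P = 21.36 kN·m and M_Q = 18.65 kN·m (hogging).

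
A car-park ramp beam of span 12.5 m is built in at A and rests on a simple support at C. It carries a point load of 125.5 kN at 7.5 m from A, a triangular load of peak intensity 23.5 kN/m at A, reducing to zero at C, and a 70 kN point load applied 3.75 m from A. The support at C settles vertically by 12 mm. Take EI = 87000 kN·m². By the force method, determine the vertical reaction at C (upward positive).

R_C = 90.49 kN

Choose R_C as the redundant. The primary structure is the cantilever fixed at A.
Primary-structure tip deflection at C by superposition:
  point load 125.5 at a = 7.5: Pa²(3L − a)/(6EI) = 35297/EI
  triangular load, peak 23.5 at the fixed end: w₀L⁴/(30EI) = 19124/EI
  point load 70 at a = 3.75: Pa²(3L − a)/(6EI) = 5537/EI
  δ_0 = 59958/EI
Tip deflection under a unit load at C: L³/(3EI) = 651/EI.
With EI = 87000 kN·m²: δ_0 = 0.68918 m and δ_{CC} = 0.007483 m/kN.
Compatibility — the beam at C must follow the support down by 0.012 m: δ_0 − R_C·δ_{CC} = 0.012, so R_C = (0.68918 − 0.012)/0.007483 = 90.49 kN.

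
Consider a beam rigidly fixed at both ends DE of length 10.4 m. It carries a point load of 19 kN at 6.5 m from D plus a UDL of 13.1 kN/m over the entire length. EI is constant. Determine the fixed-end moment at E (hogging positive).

M_E = 147 kN·m

Take the two fixed-end moments M_D, M_E as redundants; the released structure is the simple span DE.
On the primary (simply-supported) span, the end slopes from the loading are:
  at D: point load 19 at a = 6.5: Pab(L + b)/(6LEI) = 110.4/EI
  at E: point load 19 at a = 6.5: Pab(L + a)/(6LEI) = 130.4/EI
  at D: UDL 13.1: wL³/(24EI) = 614/EI
  at E: UDL 13.1: wL³/(24EI) = 614/EI
  θ_D0 = 724.4/EI,  θ_E0 = 744.4/EI
Flexibility coefficients: a unit moment at one end gives L/(3EI) there and L/(6EI) at the far end, so f₁₁ = f₂₂ = 3.467/EI and f₁₂ = f₂₁ = 1.733/EI.
Compatibility — zero rotation at each built-in end:
  3.467 M_D + 1.733 M_E = 724.4
  1.733 M_D + 3.467 M_E = 744.4
Solving the pair gives M_D = 135.4 kN·m and M_E = 147 kN·m (hogging).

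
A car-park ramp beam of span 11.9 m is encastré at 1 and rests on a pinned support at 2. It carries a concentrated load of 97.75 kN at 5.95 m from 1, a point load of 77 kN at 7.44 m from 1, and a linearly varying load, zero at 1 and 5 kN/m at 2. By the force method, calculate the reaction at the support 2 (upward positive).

R_2 = 82.65 kN

Choose R_2 as the redundant. The primary structure is the cantilever fixed at 1.
Deflection at 2 on the released cantilever, summing each load's contribution:
  point load 97.75 at a = 5.95: Pa²(3L − a)/(6EI) = 17159/EI
  point load 77 at a = 7.44: Pa²(3L − a)/(6EI) = 20075/EI
  triangular load, peak 5 at the free end: 11w₀L⁴/(120EI) = 9191/EI
  δ_0 = 46425/EI
Tip deflection under a unit load at 2: L³/(3EI) = 561.7/EI.
The prop prevents deflection at 2: R_2 = δ_0/δ_{22} = 46425/561.7 = 82.65 kN.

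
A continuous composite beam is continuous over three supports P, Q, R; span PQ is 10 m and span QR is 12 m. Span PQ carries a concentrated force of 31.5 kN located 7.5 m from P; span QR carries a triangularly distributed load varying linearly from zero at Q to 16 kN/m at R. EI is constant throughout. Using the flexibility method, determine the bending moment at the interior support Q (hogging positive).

M_Q = 96.8 kN·m

Take M_Q as the redundant. Released structure: two simple spans PQ and QR with a hinge at Q.
Rotations at Q on the released spans (each span's end-slope, ×1/EI):
  span PQ: point load 31.5 at a = 7.5: Pab(L + a)/(6LEI) = 172.3/EI
  span QR: triangular load, peak 16: 7w₀L³/(360EI) = 537.6/EI
  relative rotation θ_0 = (172.3 + 537.6)/EI = 709.9/EI
A unit hogging moment at Q produces rotation L₁/(3EI) + L₂/(3EI) = 7.333/EI.
Compatibility: M_Q·(L₁+L₂)/(3EI) = θ_0, giving M_Q = 96.8 kN·m (hogging).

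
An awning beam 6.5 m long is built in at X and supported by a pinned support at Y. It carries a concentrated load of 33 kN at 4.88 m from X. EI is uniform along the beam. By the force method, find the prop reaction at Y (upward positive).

R_Y = 20.92 kN

Release the roller at Y. Primary structure: cantilever fixed at X.
Primary-structure tip deflection at Y by superposition:
  point load 33 at a = 4.88: Pa²(3L − a)/(6EI) = 1915/EI
Tip deflection under a unit load at Y: L³/(3EI) = 91.54/EI.
Compatibility at Y: δ_0 − R_Y·δ_{YY} = 0, so R_Y = 1915/91.54 = 20.92 kN.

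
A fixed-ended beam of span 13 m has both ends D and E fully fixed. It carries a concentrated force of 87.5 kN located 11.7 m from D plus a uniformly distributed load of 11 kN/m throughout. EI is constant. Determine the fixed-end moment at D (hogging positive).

M_D = 165.2 kN·m

Release both end moments; the primary structure is a simply-supported span DE with redundants M_D and M_E.
Simple-span end rotations at D and E under the given loads:
  at D: point load 87.5 at a = 11.7: Pab(L + b)/(6LEI) = 244/EI
  at E: point load 87.5 at a = 11.7: Pab(L + a)/(6LEI) = 421.4/EI
  at D: UDL 11: wL³/(24EI) = 1007/EI
  at E: UDL 11: wL³/(24EI) = 1007/EI
  θ_D0 = 1251/EI,  θ_E0 = 1428/EI
Flexibility coefficients: a unit moment at one end gives L/(3EI) there and L/(6EI) at the far end, so f₁₁ = f₂₂ = 4.333/EI and f₁₂ = f₂₁ = 2.167/EI.
Compatibility — zero rotation at each built-in end:
  4.333 M_D + 2.167 M_E = 1251
  2.167 M_D + 4.333 M_E = 1428
Solving the pair gives M_D = 165.2 kN·m and M_E = 247.1 kN·m (hogging).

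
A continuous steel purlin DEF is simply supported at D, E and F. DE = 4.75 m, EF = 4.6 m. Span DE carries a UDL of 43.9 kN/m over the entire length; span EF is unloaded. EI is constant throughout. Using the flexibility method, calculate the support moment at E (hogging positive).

Take M_E as the redundant. Released structure: two simple spans DE and EF with a hinge at E.
End slopes at the hinge E, treating each span as simply supported:
  span DE: UDL 43.9: wL³/(24EI) = 196/EI
  relative rotation θ_0 = (196 + 0)/EI = 196/EI
A unit hogging moment at E produces rotation L₁/(3EI) + L₂/(3EI) = 3.117/EI.
Compatibility: M_E·(L₁+L₂)/(3EI) = θ_0, giving M_E = 62.9 kN·m (hogging).

M_E = 62.9 kN·m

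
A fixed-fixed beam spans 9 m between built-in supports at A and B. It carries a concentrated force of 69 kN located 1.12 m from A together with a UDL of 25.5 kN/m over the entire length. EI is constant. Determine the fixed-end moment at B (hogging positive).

M_B = 180.5 kN·m

Release both end moments; the primary structure is a simply-supported span AB with redundants M_A and M_B.
Simple-span end rotations at A and B under the given loads:
  at A: point load 69 at a = 1.12: Pab(L + b)/(6LEI) = 190.4/EI
  at B: point load 69 at a = 1.12: Pab(L + a)/(6LEI) = 114.1/EI
  at A: UDL 25.5: wL³/(24EI) = 774.6/EI
  at B: UDL 25.5: wL³/(24EI) = 774.6/EI
  θ_A0 = 964.9/EI,  θ_B0 = 888.7/EI
Flexibility coefficients: a unit moment at one end gives L/(3EI) there and L/(6EI) at the far end, so f₁₁ = f₂₂ = 3/EI and f₁₂ = f₂₁ = 1.5/EI.
Compatibility — zero rotation at each built-in end:
  3 M_A + 1.5 M_B = 964.9
  1.5 M_A + 3 M_B = 888.7
Solving the pair gives M_A = 231.4 kN·m and M_B = 180.5 kN·m (hogging).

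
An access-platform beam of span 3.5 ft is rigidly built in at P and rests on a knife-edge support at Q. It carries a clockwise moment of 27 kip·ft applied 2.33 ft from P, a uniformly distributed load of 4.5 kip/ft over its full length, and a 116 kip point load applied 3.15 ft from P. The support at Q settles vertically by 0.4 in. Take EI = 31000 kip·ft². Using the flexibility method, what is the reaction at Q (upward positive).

Release the roller at Q. Primary structure: cantilever fixed at P.
Deflection at Q on the released cantilever, summing each load's contribution:
  clockwise couple 27 at a = 2.33: M₀a(2L − a)/(2EI) = 146.9/EI
  UDL 4.5: wL⁴/(8EI) = 84.41/EI
  point load 116 at a = 3.15: Pa²(3L − a)/(6EI) = 1410/EI
  δ_0 = 1641/EI
Flexibility coefficient — unit upward force at Q: δ_{QQ} = L³/(3EI) = 14.29/EI.
With EI = 31000 kip·ft²: δ_0 = 0.052945 ft and δ_{QQ} = 0.000461 ft/kip.
Compatibility — the beam at Q must follow the support down by 0.03333 ft: δ_0 − R_Q·δ_{QQ} = 0.03333, so R_Q = (0.052945 − 0.03333)/0.000461 = 42.54 kip.

R_Q = 42.54 kip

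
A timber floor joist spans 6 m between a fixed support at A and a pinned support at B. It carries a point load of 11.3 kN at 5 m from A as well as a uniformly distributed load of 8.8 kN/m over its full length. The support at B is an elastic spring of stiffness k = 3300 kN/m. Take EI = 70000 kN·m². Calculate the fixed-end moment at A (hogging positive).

M_A = 83.74 kN·m

Remove the prop at B; the released (primary) structure is a cantilever built in at A.
Downward deflection at the released point B due to the loads:
  point load 11.3 at a = 5: Pa²(3L − a)/(6EI) = 612.1/EI
  UDL 8.8: wL⁴/(8EI) = 1426/EI
  δ_0 = 2038/EI
Tip deflection under a unit load at B: L³/(3EI) = 72/EI.
With EI = 70000 kN·m²: δ_0 = 0.02911 m and δ_{BB} = 0.001029 m/kN.
Compatibility — the spring shortens by R_B/k under the reaction it provides: δ_0 − R_B·δ_{BB} = R_B/k. With 1/k = 0.000303 m/kN, R_B = δ_0 / (δ_{BB} + 1/k) = 0.02911 / (0.001029 + 0.000303) = 21.86 kN.
Moment equilibrium about A: M_A = Σ(load moments about A) − R_B·L = 214.9 − 21.86×6 = 83.74 kN·m.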